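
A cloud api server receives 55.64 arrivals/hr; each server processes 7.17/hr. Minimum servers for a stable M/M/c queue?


Stability requires cμ > λ ⇔ c > λ/μ.
λ/μ = 55.64/7.17 = 7.7601
Minimum integer c = ⌊7.7601⌋ + 1 = 8
Check: 8·7.17 = 57.36 > 55.64, while 7·7.17 = 50.19 ≤ 55.64

Final: 8 servers


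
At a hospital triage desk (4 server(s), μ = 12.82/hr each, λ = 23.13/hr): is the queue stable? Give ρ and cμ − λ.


Total capacity cμ = 4·12.82 = 51.28/hr
ρ = λ/(cμ) = 23.13/51.28 = 0.4511
Stable ⇔ ρ < 1: YES
Spare capacity = cμ − λ = 51.28 − 23.13 = 28.15/hr

Final: ρ = 0.4511; stable; margin = 28.15/hr


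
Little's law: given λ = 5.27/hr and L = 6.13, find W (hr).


W = L/λ = 6.13/5.27 = 1.1632 hr

Final: 1.1632 hr


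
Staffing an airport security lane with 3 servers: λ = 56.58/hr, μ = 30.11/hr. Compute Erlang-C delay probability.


a = λ/μ = 1.8791; ρ = a/3 = 0.6264
P₀ = 0.131502 (from M/M/c formula)
C(c,a) = [a^c/(c!(1−ρ))]·P₀ = [6.63524/(6·0.3736)]·0.131502
= 2.95981·0.131502 = 0.389221

Final: 0.389221


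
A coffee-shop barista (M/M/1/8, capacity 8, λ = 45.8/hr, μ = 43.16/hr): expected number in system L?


ρ = 45.8/43.16 = 1.0612
L = ρ[1 − (K+1)ρ^K + Kρ^(K+1)] / [(1−ρ)(1−ρ^(K+1))]
Numerator: 1.0612·(1 − 9·1.607949 + 8·1.706304) = 0.189830
Denominator: (-0.06117)·(-0.706304) = 0.043203
L = 0.189830/0.043203 = 4.3939

Final: 4.3939


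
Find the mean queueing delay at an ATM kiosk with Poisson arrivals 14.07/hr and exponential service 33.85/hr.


ρ = 14.07/33.85 = 0.4157
Wq = ρ/(μ−λ) = 0.4157/(33.85 − 14.07) = 0.4157/19.78 = 0.02101 hr

Final: 0.02101 hr


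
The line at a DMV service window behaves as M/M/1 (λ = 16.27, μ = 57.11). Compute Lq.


ρ = 16.27/57.11 = 0.2849
Lq = ρ²/(1−ρ) = 0.08116/0.7151 = 0.1135

Final: 0.1135


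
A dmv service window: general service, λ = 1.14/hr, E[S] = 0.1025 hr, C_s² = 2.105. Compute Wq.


ρ = λ·E[S] = 1.14·0.1025 = 0.1168
E[S²] = E[S]²(1+C_s²) = 0.1025²·(1+2.105) = 0.032622
Wq = λ·E[S²]/(2(1−ρ)) = 1.14·0.032622/(2·0.8831) = 0.02105 hr

Final: 0.02105 hr


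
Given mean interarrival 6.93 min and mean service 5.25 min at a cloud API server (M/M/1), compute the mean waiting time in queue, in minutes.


λ = 60/6.93 = 8.6580 /hr
μ = 60/5.25 = 11.4286 /hr
ρ = λ/μ = 8.6580/11.4286 = 0.7576
Wq = ρ/(μ−λ) = 0.7576/(11.4286−8.6580) = 0.27344 hr
In minutes: 0.27344·60 = 16.406 min

Final: 16.406 min


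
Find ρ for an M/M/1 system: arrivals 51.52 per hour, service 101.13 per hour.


ρ = λ/μ = 51.52/101.13 = 0.5094

Final: 0.5094


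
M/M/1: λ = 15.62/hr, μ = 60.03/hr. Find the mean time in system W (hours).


W = 1/(μ−λ) = 1/(60.03 − 15.62) = 1/44.41 = 0.02252 hr

Final: 0.02252 hr


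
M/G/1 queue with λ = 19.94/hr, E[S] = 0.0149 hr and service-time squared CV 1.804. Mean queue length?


ρ = λ·E[S] = 19.94·0.0149 = 0.2971
Lq = ρ²(1+C_s²)/(2(1−ρ)) = 0.08827·(1+1.804)/(2·0.7029)
= 0.08827·2.8040/1.4058 = 0.17607

Final: 0.17607


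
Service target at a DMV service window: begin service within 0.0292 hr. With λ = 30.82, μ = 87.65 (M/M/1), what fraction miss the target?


ρ = 30.82/87.65 = 0.3516
P(Wq > t) = ρ·e^{−(μ−λ)t} = 0.3516·e^{−1.6594}
= 0.3516·0.190246 = 0.066895

Final: 0.066895


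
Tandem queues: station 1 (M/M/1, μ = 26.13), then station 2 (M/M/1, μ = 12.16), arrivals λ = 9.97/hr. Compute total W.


Each node sees arrival rate λ = 9.97/hr (tandem ⇒ throughput preserved).
W₁ = 1/(μ₁−λ) = 1/(26.13−9.97) = 0.06188 hr
W₂ = 1/(μ₂−λ) = 1/(12.16−9.97) = 0.45662 hr
W_total = W₁ + W₂ = 0.06188 + 0.45662 = 0.51850 hr

Final: 0.51850 hr


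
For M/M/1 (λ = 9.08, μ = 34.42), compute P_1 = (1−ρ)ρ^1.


ρ = 9.08/34.42 = 0.2638
P_n = (1−ρ)·ρ^n = (1 − 0.2638)·0.2638^1 = 0.7362·0.263800 = 0.194210

Final: 0.194210


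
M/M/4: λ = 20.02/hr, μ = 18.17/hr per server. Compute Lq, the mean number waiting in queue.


a = λ/μ = 1.1018; ρ = a/4 = 0.2755
P₀ = 0.331510
Lq = P₀·a^c·ρ / (c!·(1−ρ)²) = 0.331510·1.47379·0.2755/(24·0.52497)
= 0.01068

Final: 0.01068


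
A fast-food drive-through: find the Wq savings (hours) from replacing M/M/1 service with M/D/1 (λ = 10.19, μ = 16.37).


ρ = 10.19/16.37 = 0.6225
Wq(M/M/1) = ρ/(μ−λ) = 0.6225/6.18 = 0.10072 hr
Wq(M/D/1) = ρ/(2(μ−λ)) = 0.05036 hr
Savings = 0.10072 − 0.05036 = 0.05036 hr

Final: 0.05036 hr


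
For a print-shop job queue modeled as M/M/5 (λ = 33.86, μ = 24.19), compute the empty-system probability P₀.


a = λ/μ = 33.86/24.19 = 1.3998; ρ = a/c = 0.2800
Σ_{k=0}^{4} a^k/k! (terms k=0..4) = 1.00000 + 1.39975 + 0.97965 + 0.45709 + 0.15995 = 3.99645
Tail: a^5/(5!(1−ρ)) = 5.37348/(120·0.7200) = 0.06219
P₀ = 1/(3.99645 + 0.06219) = 1/4.05864 = 0.246388

Final: 0.246388


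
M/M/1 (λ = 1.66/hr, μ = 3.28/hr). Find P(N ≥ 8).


ρ = 1.66/3.28 = 0.5061
P(N ≥ n) = ρ^n = 0.5061^8 = 0.004304

Final: 0.004304


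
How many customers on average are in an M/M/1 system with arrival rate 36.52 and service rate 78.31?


ρ = λ/μ = 36.52/78.31 = 0.4664
L = ρ/(1−ρ) = 0.4664/(1 − 0.4664) = 0.4664/0.5336 = 0.8739

Final: 0.8739


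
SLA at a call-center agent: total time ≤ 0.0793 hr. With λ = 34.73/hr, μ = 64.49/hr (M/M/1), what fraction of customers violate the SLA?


W ~ Exponential(μ−λ) for M/M/1.
μ − λ = 64.49 − 34.73 = 29.7600
P(W > t) = e^{−(μ−λ)t} = e^{−2.3600} = 0.094423

Final: 0.094423


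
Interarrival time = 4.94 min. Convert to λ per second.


λ = 1/(interarrival time) in consistent units.
1 second = 0.0166667 min, so λ = 0.0166667/4.94 = 0.003374 per second

Final: 0.003374 /sec


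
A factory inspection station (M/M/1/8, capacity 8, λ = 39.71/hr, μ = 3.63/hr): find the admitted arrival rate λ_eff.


ρ = 10.9394; P_K = (1−ρ)ρ^8/(1−ρ^9) = 0.908587
λ_eff = λ(1 − P_K) = 39.71·(1 − 0.908587) = 39.71·0.091413 = 3.6300 /hr

Final: 3.6300 /hr


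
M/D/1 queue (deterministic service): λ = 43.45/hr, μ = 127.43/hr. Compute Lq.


ρ = 43.45/127.43 = 0.3410
M/D/1: Lq = ρ²/(2(1−ρ)) = 0.1163/(2·0.6590) = 0.08821

Final: 0.08821


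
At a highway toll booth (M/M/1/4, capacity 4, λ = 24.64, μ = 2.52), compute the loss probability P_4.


ρ = λ/μ = 24.64/2.52 = 9.7778
P_K = (1−ρ)ρ^K/(1−ρ^(K+1)) = (-8.7778·9140.304222)/(1 − 89371.863503)
= -80231.559281/-89370.863503 = 0.897737

Final: 0.897737


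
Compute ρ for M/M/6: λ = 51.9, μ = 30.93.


ρ = λ/(cμ) = 51.9/(6·30.93) = 51.9/185.58 = 0.2797

Final: 0.2797


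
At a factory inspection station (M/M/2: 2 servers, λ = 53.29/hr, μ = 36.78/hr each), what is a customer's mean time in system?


a = 1.4489; ρ = 0.7244; P₀ = 0.159795
Lq = P₀·a^c·ρ/(c!(1−ρ)²) = 1.60023
Wq = Lq/λ = 1.60023/53.29 = 0.03003 hr
W = Wq + 1/μ = 0.03003 + 0.02719 = 0.05722 hr

Final: 0.05722 hr


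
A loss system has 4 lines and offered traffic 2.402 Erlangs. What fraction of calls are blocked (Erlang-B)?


B(c,a) = (a^c/c!) / Σ_{k=0}^{c} a^k/k!
a^4/4! = 1.387014
Σ terms (k=0..4): 1.00000 + 2.40200 + 2.88480 + 2.30976 + 1.38701 = 9.983581
B = 1.387014/9.983581 = 0.138929

Final: 0.138929


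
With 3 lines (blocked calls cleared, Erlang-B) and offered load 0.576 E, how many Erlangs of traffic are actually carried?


B(3,0.576) = 0.017957 (Erlang-B)
Carried load = a(1 − B) = 0.576·(1 − 0.017957) = 0.576·0.982043 = 0.5657 E

Final: 0.5657 Erlangs


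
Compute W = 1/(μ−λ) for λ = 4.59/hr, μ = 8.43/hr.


W = 1/(μ−λ) = 1/(8.43 − 4.59) = 1/3.84 = 0.2604 hr

Final: 0.2604 hr


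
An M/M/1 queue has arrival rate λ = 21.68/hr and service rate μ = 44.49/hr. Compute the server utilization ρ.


ρ = λ/μ = 21.68/44.49 = 0.4873

Final: 0.4873


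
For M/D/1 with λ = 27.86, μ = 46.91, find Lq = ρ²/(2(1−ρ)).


ρ = 27.86/46.91 = 0.5939
M/D/1: Lq = ρ²/(2(1−ρ)) = 0.3527/(2·0.4061) = 0.43428

Final: 0.43428


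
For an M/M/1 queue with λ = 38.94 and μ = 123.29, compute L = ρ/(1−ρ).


ρ = λ/μ = 38.94/123.29 = 0.3158
L = ρ/(1−ρ) = 0.3158/(1 − 0.3158) = 0.3158/0.6842 = 0.4616

Final: 0.4616


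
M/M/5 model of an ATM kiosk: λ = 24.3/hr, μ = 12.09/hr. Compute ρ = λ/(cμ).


ρ = λ/(cμ) = 24.3/(5·12.09) = 24.3/60.45 = 0.4020

Final: 0.4020


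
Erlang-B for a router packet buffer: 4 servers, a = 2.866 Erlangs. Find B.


B(c,a) = (a^c/c!) / Σ_{k=0}^{c} a^k/k!
a^4/4! = 2.811211
Σ terms (k=0..4): 1.00000 + 2.86600 + 4.10698 + 3.92353 + 2.81121 = 14.707722
B = 2.811211/14.707722 = 0.191138

Final: 0.191138


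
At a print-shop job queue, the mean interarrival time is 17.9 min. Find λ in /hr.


λ = 1/(interarrival time) in consistent units.
1 hour = 60 min, so λ = 60/17.9 = 3.3520 per hour

Final: 3.3520 /hr


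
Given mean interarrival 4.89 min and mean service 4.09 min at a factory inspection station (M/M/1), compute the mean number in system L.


λ = 60/4.89 = 12.2699 /hr
μ = 60/4.09 = 14.6699 /hr
ρ = λ/μ = 12.2699/14.6699 = 0.8364
L = ρ/(1−ρ) = 0.8364/0.1636 = 5.1125

Final: 5.1125


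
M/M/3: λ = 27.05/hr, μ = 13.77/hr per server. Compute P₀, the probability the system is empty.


a = λ/μ = 27.05/13.77 = 1.9644; ρ = a/c = 0.6548
Σ_{k=0}^{2} a^k/k! (terms k=0..2) = 1.00000 + 1.96442 + 1.92946 = 4.89388
Tail: a^3/(3!(1−ρ)) = 7.58054/(6·0.3452) = 3.66003
P₀ = 1/(4.89388 + 3.66003) = 1/8.55391 = 0.116906

Final: 0.116906


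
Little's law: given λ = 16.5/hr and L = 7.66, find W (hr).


W = L/λ = 7.66/16.5 = 0.4642 hr

Final: 0.4642 hr


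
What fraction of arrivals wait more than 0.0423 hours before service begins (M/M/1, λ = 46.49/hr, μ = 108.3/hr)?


ρ = 46.49/108.3 = 0.4293
P(Wq > t) = ρ·e^{−(μ−λ)t} = 0.4293·e^{−2.6146}
= 0.4293·0.073200 = 0.031423

Final: 0.031423


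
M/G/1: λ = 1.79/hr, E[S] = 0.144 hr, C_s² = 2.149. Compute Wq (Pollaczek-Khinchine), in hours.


ρ = λ·E[S] = 1.79·0.144 = 0.2578
E[S²] = E[S]²(1+C_s²) = 0.144²·(1+2.149) = 0.065298
Wq = λ·E[S²]/(2(1−ρ)) = 1.79·0.065298/(2·0.7422) = 0.07874 hr

Final: 0.07874 hr


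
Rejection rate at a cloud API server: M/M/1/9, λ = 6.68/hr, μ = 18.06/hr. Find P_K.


ρ = λ/μ = 6.68/18.06 = 0.3699
P_K = (1−ρ)ρ^K/(1−ρ^(K+1)) = (0.6301·0.0001296)/(1 − 0.00004793)
= 0.00008165/0.999952 = 0.00008165

Final: 0.00008165


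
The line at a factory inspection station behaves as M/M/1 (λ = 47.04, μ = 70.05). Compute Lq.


ρ = 47.04/70.05 = 0.6715
Lq = ρ²/(1−ρ) = 0.4509/0.3285 = 1.3728

Final: 1.3728


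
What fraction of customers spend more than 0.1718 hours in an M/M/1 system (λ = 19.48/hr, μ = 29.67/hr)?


W ~ Exponential(μ−λ) for M/M/1.
μ − λ = 29.67 − 19.48 = 10.1900
P(W > t) = e^{−(μ−λ)t} = e^{−1.7506} = 0.173662

Final: 0.173662


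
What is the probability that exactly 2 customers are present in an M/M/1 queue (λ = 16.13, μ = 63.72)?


ρ = 16.13/63.72 = 0.2531
P_n = (1−ρ)·ρ^n = (1 − 0.2531)·0.2531^2 = 0.7469·0.064079 = 0.047858

Final: 0.047858


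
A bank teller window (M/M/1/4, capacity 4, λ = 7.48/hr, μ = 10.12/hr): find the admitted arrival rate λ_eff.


ρ = 0.7391; P_K = (1−ρ)ρ^4/(1−ρ^5) = 0.099896
λ_eff = λ(1 − P_K) = 7.48·(1 − 0.099896) = 7.48·0.900104 = 6.7328 /hr

Final: 6.7328 /hr


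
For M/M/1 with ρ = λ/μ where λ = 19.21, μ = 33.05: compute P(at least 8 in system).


ρ = 19.21/33.05 = 0.5812
P(N ≥ n) = ρ^n = 0.5812^8 = 0.013027

Final: 0.013027


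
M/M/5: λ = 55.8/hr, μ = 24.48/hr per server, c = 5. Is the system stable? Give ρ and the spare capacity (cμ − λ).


Total capacity cμ = 5·24.48 = 122.40/hr
ρ = λ/(cμ) = 55.8/122.40 = 0.4559
Stable ⇔ ρ < 1: YES
Spare capacity = cμ − λ = 122.40 − 55.8 = 66.60/hr

Final: ρ = 0.4559; stable; margin = 66.60/hr


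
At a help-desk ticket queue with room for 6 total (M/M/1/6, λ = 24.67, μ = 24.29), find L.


ρ = 24.67/24.29 = 1.0156
L = ρ[1 − (K+1)ρ^K + Kρ^(K+1)] / [(1−ρ)(1−ρ^(K+1))]
Numerator: 1.0156·(1 − 7·1.097614 + 6·1.114786) = 0.005499
Denominator: (-0.01564)·(-0.114786) = 0.001796
L = 0.005499/0.001796 = 3.0621

Final: 3.0621


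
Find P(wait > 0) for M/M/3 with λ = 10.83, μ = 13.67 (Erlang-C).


a = λ/μ = 0.7922; ρ = a/3 = 0.2641
P₀ = 0.450717 (from M/M/c formula)
C(c,a) = [a^c/(c!(1−ρ))]·P₀ = [0.49726/(6·0.7359)]·0.450717
= 0.11262·0.450717 = 0.050758

Final: 0.050758


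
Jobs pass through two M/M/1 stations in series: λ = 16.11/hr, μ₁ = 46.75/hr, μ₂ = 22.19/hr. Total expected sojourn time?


Each node sees arrival rate λ = 16.11/hr (tandem ⇒ throughput preserved).
W₁ = 1/(μ₁−λ) = 1/(46.75−16.11) = 0.03264 hr
W₂ = 1/(μ₂−λ) = 1/(22.19−16.11) = 0.16447 hr
W_total = W₁ + W₂ = 0.03264 + 0.16447 = 0.19711 hr

Final: 0.19711 hr


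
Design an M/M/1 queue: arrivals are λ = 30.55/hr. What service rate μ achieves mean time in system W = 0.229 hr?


W = 1/(μ−λ) ⇒ μ − λ = 1/W = 1/0.229 = 4.3668
μ = λ + 1/W = 30.55 + 4.3668 = 34.9168 per hr

Final: 34.9168 /hr


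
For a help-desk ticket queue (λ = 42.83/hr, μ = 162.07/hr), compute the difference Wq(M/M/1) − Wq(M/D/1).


ρ = 42.83/162.07 = 0.2643
Wq(M/M/1) = ρ/(μ−λ) = 0.2643/119.24 = 0.002216 hr
Wq(M/D/1) = ρ/(2(μ−λ)) = 0.001108 hr
Savings = 0.002216 − 0.001108 = 0.001108 hr

Final: 0.001108 hr


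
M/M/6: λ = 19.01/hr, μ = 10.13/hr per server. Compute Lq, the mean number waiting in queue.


a = λ/μ = 1.8766; ρ = a/6 = 0.3128
P₀ = 0.152956
Lq = P₀·a^c·ρ / (c!·(1−ρ)²) = 0.152956·43.67531·0.3128/(720·0.47229)
= 0.006144

Final: 0.006144


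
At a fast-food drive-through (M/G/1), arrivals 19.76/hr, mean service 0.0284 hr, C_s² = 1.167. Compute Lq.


ρ = λ·E[S] = 19.76·0.0284 = 0.5612
Lq = ρ²(1+C_s²)/(2(1−ρ)) = 0.3149·(1+1.167)/(2·0.4388)
= 0.3149·2.1670/0.8776 = 0.77760

Final: 0.77760


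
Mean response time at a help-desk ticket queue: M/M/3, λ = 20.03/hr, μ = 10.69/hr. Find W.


a = 1.8737; ρ = 0.6246; P₀ = 0.132460
Lq = P₀·a^c·ρ/(c!(1−ρ)²) = 0.64353
Wq = Lq/λ = 0.64353/20.03 = 0.03213 hr
W = Wq + 1/μ = 0.03213 + 0.09355 = 0.12567 hr

Final: 0.12567 hr


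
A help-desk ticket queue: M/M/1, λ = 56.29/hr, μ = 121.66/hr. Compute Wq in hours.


ρ = 56.29/121.66 = 0.4627
Wq = ρ/(μ−λ) = 0.4627/(121.66 − 56.29) = 0.4627/65.37 = 0.007078 hr

Final: 0.007078 hr


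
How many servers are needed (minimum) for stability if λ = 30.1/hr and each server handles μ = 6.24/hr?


Stability requires cμ > λ ⇔ c > λ/μ.
λ/μ = 30.1/6.24 = 4.8237
Minimum integer c = ⌊4.8237⌋ + 1 = 5
Check: 5·6.24 = 31.20 > 30.1, while 4·6.24 = 24.96 ≤ 30.1

Final: 5 servers


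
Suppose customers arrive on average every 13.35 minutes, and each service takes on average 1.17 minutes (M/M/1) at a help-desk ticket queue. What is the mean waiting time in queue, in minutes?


λ = 60/13.35 = 4.4944 /hr
μ = 60/1.17 = 51.2821 /hr
ρ = λ/μ = 4.4944/51.2821 = 0.08764
Wq = ρ/(μ−λ) = 0.08764/(51.2821−4.4944) = 0.001873 hr
In minutes: 0.001873·60 = 0.1124 min

Final: 0.1124 min


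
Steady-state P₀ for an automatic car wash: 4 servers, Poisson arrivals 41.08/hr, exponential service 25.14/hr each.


a = λ/μ = 41.08/25.14 = 1.6340; ρ = a/c = 0.4085
Σ_{k=0}^{3} a^k/k! (terms k=0..3) = 1.00000 + 1.63405 + 1.33506 + 0.72718 = 4.69629
Tail: a^4/(4!(1−ρ)) = 7.12953/(24·0.5915) = 0.50223
P₀ = 1/(4.69629 + 0.50223) = 1/5.19852 = 0.192362

Final: 0.192362


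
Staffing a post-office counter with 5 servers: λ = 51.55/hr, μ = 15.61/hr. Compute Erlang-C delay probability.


a = λ/μ = 3.3024; ρ = a/5 = 0.6605
P₀ = 0.032946 (from M/M/c formula)
C(c,a) = [a^c/(c!(1−ρ))]·P₀ = [392.76143/(120·0.3395)]·0.032946
= 9.63995·0.032946 = 0.317593

Final: 0.317593


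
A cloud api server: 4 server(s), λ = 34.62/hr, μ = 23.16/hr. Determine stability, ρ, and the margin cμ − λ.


Total capacity cμ = 4·23.16 = 92.64/hr
ρ = λ/(cμ) = 34.62/92.64 = 0.3737
Stable ⇔ ρ < 1: YES
Spare capacity = cμ − λ = 92.64 − 34.62 = 58.02/hr

Final: ρ = 0.3737; stable; margin = 58.02/hr


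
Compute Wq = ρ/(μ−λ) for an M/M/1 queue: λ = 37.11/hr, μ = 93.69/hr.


ρ = 37.11/93.69 = 0.3961
Wq = ρ/(μ−λ) = 0.3961/(93.69 − 37.11) = 0.3961/56.58 = 0.007001 hr

Final: 0.007001 hr


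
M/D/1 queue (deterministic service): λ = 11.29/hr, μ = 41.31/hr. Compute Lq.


ρ = 11.29/41.31 = 0.2733
M/D/1: Lq = ρ²/(2(1−ρ)) = 0.07469/(2·0.7267) = 0.05139

Final: 0.05139


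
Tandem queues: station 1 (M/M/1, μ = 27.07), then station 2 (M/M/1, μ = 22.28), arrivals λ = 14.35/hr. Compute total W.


Each node sees arrival rate λ = 14.35/hr (tandem ⇒ throughput preserved).
W₁ = 1/(μ₁−λ) = 1/(27.07−14.35) = 0.07862 hr
W₂ = 1/(μ₂−λ) = 1/(22.28−14.35) = 0.12610 hr
W_total = W₁ + W₂ = 0.07862 + 0.12610 = 0.20472 hr

Final: 0.20472 hr


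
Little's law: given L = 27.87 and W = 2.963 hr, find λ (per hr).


λ = L/W = 27.87/2.963 = 9.4060 /hr

Final: 9.4060 /hr


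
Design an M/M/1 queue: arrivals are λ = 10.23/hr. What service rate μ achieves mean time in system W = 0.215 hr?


W = 1/(μ−λ) ⇒ μ − λ = 1/W = 1/0.215 = 4.6512
μ = λ + 1/W = 10.23 + 4.6512 = 14.8812 per hr

Final: 14.8812 /hr


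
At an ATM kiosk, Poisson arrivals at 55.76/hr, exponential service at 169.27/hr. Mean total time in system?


W = 1/(μ−λ) = 1/(169.27 − 55.76) = 1/113.51 = 0.008810 hr

Final: 0.008810 hr


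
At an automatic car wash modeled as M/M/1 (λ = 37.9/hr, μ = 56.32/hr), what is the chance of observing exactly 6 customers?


ρ = 37.9/56.32 = 0.6729
P_n = (1−ρ)·ρ^n = (1 − 0.6729)·0.6729^6 = 0.3271·0.092867 = 0.030373

Final: 0.030373


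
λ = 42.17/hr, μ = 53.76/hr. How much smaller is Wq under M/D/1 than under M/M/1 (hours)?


ρ = 42.17/53.76 = 0.7844
Wq(M/M/1) = ρ/(μ−λ) = 0.7844/11.59 = 0.06768 hr
Wq(M/D/1) = ρ/(2(μ−λ)) = 0.03384 hr
Savings = 0.06768 − 0.03384 = 0.03384 hr

Final: 0.03384 hr


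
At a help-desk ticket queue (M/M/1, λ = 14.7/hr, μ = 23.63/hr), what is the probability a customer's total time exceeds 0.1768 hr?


W ~ Exponential(μ−λ) for M/M/1.
μ − λ = 23.63 − 14.7 = 8.9300
P(W > t) = e^{−(μ−λ)t} = e^{−1.5788} = 0.206217

Final: 0.206217


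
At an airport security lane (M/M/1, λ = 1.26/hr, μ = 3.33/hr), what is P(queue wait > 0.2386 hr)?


ρ = 1.26/3.33 = 0.3784
P(Wq > t) = ρ·e^{−(μ−λ)t} = 0.3784·e^{−0.4939}
= 0.3784·0.610241 = 0.230902

Final: 0.230902


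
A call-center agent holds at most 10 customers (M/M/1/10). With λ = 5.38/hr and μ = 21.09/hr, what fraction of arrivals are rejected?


ρ = λ/μ = 5.38/21.09 = 0.2551
P_K = (1−ρ)ρ^K/(1−ρ^(K+1)) = (0.7449·0.000001167)/(1 − 0.0000002977)
= 0.0000008693/1.000000 = 0.0000008693

Final: 0.0000008693


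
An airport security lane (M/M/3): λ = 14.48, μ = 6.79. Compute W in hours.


a = 2.1325; ρ = 0.7108; P₀ = 0.090938
Lq = P₀·a^c·ρ/(c!(1−ρ)²) = 1.24973
Wq = Lq/λ = 1.24973/14.48 = 0.08631 hr
W = Wq + 1/μ = 0.08631 + 0.14728 = 0.23358 hr

Final: 0.23358 hr


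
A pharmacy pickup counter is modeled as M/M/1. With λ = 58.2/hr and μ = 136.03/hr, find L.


ρ = λ/μ = 58.2/136.03 = 0.4278
L = ρ/(1−ρ) = 0.4278/(1 − 0.4278) = 0.4278/0.5722 = 0.7478

Final: 0.7478


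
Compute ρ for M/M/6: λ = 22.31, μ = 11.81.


ρ = λ/(cμ) = 22.31/(6·11.81) = 22.31/70.86 = 0.3148

Final: 0.3148


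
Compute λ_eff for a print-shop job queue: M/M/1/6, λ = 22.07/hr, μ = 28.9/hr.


ρ = 0.7637; P_K = (1−ρ)ρ^6/(1−ρ^7) = 0.055244
λ_eff = λ(1 − P_K) = 22.07·(1 − 0.055244) = 22.07·0.944756 = 20.8508 /hr

Final: 20.8508 /hr


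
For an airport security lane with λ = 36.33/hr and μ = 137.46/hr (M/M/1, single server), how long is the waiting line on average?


ρ = 36.33/137.46 = 0.2643
Lq = ρ²/(1−ρ) = 0.06985/0.7357 = 0.09495

Final: 0.09495


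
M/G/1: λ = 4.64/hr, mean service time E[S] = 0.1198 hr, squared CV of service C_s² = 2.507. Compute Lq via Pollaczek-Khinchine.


ρ = λ·E[S] = 4.64·0.1198 = 0.5559
Lq = ρ²(1+C_s²)/(2(1−ρ)) = 0.3090·(1+2.507)/(2·0.4441)
= 0.3090·3.5070/0.8883 = 1.21996

Final: 1.21996


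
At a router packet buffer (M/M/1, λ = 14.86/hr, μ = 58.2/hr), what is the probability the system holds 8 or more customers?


ρ = 14.86/58.2 = 0.2553
P(N ≥ n) = ρ^n = 0.2553^8 = 0.00001806

Final: 0.00001806


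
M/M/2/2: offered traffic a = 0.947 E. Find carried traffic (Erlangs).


B(2,0.947) = 0.187194 (Erlang-B)
Carried load = a(1 − B) = 0.947·(1 − 0.187194) = 0.947·0.812806 = 0.7697 E

Final: 0.7697 Erlangs


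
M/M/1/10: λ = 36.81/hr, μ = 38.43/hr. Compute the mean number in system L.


ρ = 36.81/38.43 = 0.9578
L = ρ[1 − (K+1)ρ^K + Kρ^(K+1)] / [(1−ρ)(1−ρ^(K+1))]
Numerator: 0.9578·(1 − 11·0.650061 + 10·0.622658) = 0.072708
Denominator: (0.04215)·(0.377342) = 0.015907
L = 0.072708/0.015907 = 4.5709

Final: 4.5709


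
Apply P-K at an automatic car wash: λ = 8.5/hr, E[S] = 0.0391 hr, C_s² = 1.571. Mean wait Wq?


ρ = λ·E[S] = 8.5·0.0391 = 0.3324
E[S²] = E[S]²(1+C_s²) = 0.0391²·(1+1.571) = 0.003931
Wq = λ·E[S²]/(2(1−ρ)) = 8.5·0.003931/(2·0.6676) = 0.02502 hr

Final: 0.02502 hr


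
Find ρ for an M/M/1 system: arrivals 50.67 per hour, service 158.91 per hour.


ρ = λ/μ = 50.67/158.91 = 0.3189

Final: 0.3189


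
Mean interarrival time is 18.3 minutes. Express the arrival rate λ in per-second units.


λ = 1/(interarrival time) in consistent units.
1 second = 0.0166667 min, so λ = 0.0166667/18.3 = 0.0009107 per second

Final: 0.0009107 /sec


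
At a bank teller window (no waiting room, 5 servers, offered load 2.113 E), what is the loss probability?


B(c,a) = (a^c/c!) / Σ_{k=0}^{c} a^k/k!
a^5/5! = 0.351007
Σ terms (k=0..5): 1.00000 + 2.11300 + 2.23238 + 1.57234 + 0.83059 + 0.35101 = 8.099325
B = 0.351007/8.099325 = 0.043338

Final: 0.043338


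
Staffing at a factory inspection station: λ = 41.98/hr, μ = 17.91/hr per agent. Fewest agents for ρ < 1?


Stability requires cμ > λ ⇔ c > λ/μ.
λ/μ = 41.98/17.91 = 2.3439
Minimum integer c = ⌊2.3439⌋ + 1 = 3
Check: 3·17.91 = 53.73 > 41.98, while 2·17.91 = 35.82 ≤ 41.98

Final: 3 servers


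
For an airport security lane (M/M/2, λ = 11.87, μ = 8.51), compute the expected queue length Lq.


a = λ/μ = 1.3948; ρ = a/2 = 0.6974
P₀ = 0.178262
Lq = P₀·a^c·ρ / (c!·(1−ρ)²) = 0.178262·1.94555·0.6974/(2·0.09156)
= 1.32089

Final: 1.32089


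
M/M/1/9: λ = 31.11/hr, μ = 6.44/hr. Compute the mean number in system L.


ρ = 31.11/6.44 = 4.8307
L = ρ[1 − (K+1)ρ^K + Kρ^(K+1)] / [(1−ρ)(1−ρ^(K+1))]
Numerator: 4.8307·(1 − 10·1432607.741758 + 9·6920563.174861) = 231677677.946942
Denominator: (-3.8307)·(-6920562.174861) = 26510911.312706
L = 231677677.946942/26510911.312706 = 8.7390

Final: 8.7390


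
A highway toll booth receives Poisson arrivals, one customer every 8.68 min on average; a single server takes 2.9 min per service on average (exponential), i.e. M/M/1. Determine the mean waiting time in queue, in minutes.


λ = 60/8.68 = 6.9124 /hr
μ = 60/2.9 = 20.6897 /hr
ρ = λ/μ = 6.9124/20.6897 = 0.3341
Wq = ρ/(μ−λ) = 0.3341/(20.6897−6.9124) = 0.02425 hr
In minutes: 0.02425·60 = 1.455 min

Final: 1.455 min


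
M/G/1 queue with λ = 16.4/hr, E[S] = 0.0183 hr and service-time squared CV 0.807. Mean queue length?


ρ = λ·E[S] = 16.4·0.0183 = 0.3001
Lq = ρ²(1+C_s²)/(2(1−ρ)) = 0.09007·(1+0.807)/(2·0.6999)
= 0.09007·1.8070/1.3998 = 0.11628

Final: 0.11628


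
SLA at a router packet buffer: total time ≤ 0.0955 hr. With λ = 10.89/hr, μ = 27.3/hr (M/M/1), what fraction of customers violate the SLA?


W ~ Exponential(μ−λ) for M/M/1.
μ − λ = 27.3 − 10.89 = 16.4100
P(W > t) = e^{−(μ−λ)t} = e^{−1.5672} = 0.208638

Final: 0.208638


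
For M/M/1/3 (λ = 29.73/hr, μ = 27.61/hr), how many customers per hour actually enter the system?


ρ = 1.0768; P_K = (1−ρ)ρ^3/(1−ρ^4) = 0.278387
λ_eff = λ(1 − P_K) = 29.73·(1 − 0.278387) = 29.73·0.721613 = 21.4536 /hr

Final: 21.4536 /hr


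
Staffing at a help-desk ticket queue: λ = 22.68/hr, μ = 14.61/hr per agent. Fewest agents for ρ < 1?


Stability requires cμ > λ ⇔ c > λ/μ.
λ/μ = 22.68/14.61 = 1.5524
Minimum integer c = ⌊1.5524⌋ + 1 = 2
Check: 2·14.61 = 29.22 > 22.68, while 1·14.61 = 14.61 ≤ 22.68

Final: 2 servers


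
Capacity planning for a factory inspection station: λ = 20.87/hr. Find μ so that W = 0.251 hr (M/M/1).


W = 1/(μ−λ) ⇒ μ − λ = 1/W = 1/0.251 = 3.9841
μ = λ + 1/W = 20.87 + 3.9841 = 24.8541 per hr

Final: 24.8541 /hr


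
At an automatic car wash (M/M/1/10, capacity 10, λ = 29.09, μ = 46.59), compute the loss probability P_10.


ρ = λ/μ = 29.09/46.59 = 0.6244
P_K = (1−ρ)ρ^K/(1−ρ^(K+1)) = (0.3756·0.009006)/(1 − 0.005623)
= 0.003383/0.994377 = 0.003402

Final: 0.003402


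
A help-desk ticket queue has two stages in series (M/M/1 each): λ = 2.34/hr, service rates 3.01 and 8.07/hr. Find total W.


Each node sees arrival rate λ = 2.34/hr (tandem ⇒ throughput preserved).
W₁ = 1/(μ₁−λ) = 1/(3.01−2.34) = 1.49254 hr
W₂ = 1/(μ₂−λ) = 1/(8.07−2.34) = 0.17452 hr
W_total = W₁ + W₂ = 1.49254 + 0.17452 = 1.66706 hr

Final: 1.66706 hr


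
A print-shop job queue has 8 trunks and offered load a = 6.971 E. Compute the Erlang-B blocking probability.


B(c,a) = (a^c/c!) / Σ_{k=0}^{c} a^k/k!
a^8/8! = 138.305719
Σ terms (k=0..8): 1.00000 + 6.97100 + 24.29742 + 56.45911 + 98.39411 + 137.18106 + 159.38153 + 158.72124 + 138.30572 = 780.711188
B = 138.305719/780.711188 = 0.177153

Final: 0.177153


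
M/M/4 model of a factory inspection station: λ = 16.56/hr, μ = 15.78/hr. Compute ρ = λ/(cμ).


ρ = λ/(cμ) = 16.56/(4·15.78) = 16.56/63.12 = 0.2624

Final: 0.2624


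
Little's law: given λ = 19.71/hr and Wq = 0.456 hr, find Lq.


Lq = λWq = 19.71·0.456 = 8.9878

Final: 8.9878


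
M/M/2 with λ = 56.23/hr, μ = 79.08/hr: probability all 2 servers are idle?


a = λ/μ = 56.23/79.08 = 0.7111; ρ = a/c = 0.3555
Σ_{k=0}^{1} a^k/k! (terms k=0..1) = 1.00000 + 0.71105 = 1.71105
Tail: a^2/(2!(1−ρ)) = 0.50560/(2·0.6445) = 0.39225
P₀ = 1/(1.71105 + 0.39225) = 1/2.10331 = 0.475442

Final: 0.475442


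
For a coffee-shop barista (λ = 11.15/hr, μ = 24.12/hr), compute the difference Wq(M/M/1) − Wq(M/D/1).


ρ = 11.15/24.12 = 0.4623
Wq(M/M/1) = ρ/(μ−λ) = 0.4623/12.97 = 0.03564 hr
Wq(M/D/1) = ρ/(2(μ−λ)) = 0.01782 hr
Savings = 0.03564 − 0.01782 = 0.01782 hr

Final: 0.01782 hr


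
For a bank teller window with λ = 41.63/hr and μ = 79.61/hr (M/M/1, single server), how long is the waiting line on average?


ρ = 41.63/79.61 = 0.5229
Lq = ρ²/(1−ρ) = 0.2734/0.4771 = 0.5732

Final: 0.5732


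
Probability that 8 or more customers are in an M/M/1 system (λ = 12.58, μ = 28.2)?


ρ = 12.58/28.2 = 0.4461
P(N ≥ n) = ρ^n = 0.4461^8 = 0.001568

Final: 0.001568


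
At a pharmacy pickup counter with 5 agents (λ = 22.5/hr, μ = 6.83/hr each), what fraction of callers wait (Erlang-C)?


a = λ/μ = 3.2943; ρ = a/5 = 0.6589
P₀ = 0.033263 (from M/M/c formula)
C(c,a) = [a^c/(c!(1−ρ))]·P₀ = [387.97976/(120·0.3411)]·0.033263
= 9.47747·0.033263 = 0.315247

Final: 0.315247


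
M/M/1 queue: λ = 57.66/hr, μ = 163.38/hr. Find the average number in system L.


ρ = λ/μ = 57.66/163.38 = 0.3529
L = ρ/(1−ρ) = 0.3529/(1 − 0.3529) = 0.3529/0.6471 = 0.5454

Final: 0.5454


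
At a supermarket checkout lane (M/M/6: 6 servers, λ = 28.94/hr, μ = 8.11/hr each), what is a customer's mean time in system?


a = 3.5684; ρ = 0.5947; P₀ = 0.026909
Lq = P₀·a^c·ρ/(c!(1−ρ)²) = 0.27944
Wq = Lq/λ = 0.27944/28.94 = 0.009656 hr
W = Wq + 1/μ = 0.009656 + 0.12330 = 0.13296 hr

Final: 0.13296 hr


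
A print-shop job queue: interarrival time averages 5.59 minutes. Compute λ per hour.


λ = 1/(interarrival time) in consistent units.
1 hour = 60 min, so λ = 60/5.59 = 10.7335 per hour

Final: 10.7335 /hr


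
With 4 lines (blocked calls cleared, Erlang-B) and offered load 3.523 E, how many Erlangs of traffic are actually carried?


B(4,3.523) = 0.262680 (Erlang-B)
Carried load = a(1 − B) = 3.523·(1 − 0.262680) = 3.523·0.737320 = 2.5976 E

Final: 2.5976 Erlangs


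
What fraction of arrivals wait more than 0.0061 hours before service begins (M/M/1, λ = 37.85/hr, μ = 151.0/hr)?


ρ = 37.85/151.0 = 0.2507
P(Wq > t) = ρ·e^{−(μ−λ)t} = 0.2507·e^{−0.6902}
= 0.2507·0.501468 = 0.125699

Final: 0.125699


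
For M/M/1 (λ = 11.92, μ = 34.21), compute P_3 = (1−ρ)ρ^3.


ρ = 11.92/34.21 = 0.3484
P_n = (1−ρ)·ρ^n = (1 − 0.3484)·0.3484^3 = 0.6516·0.042303 = 0.027563

Final: 0.027563


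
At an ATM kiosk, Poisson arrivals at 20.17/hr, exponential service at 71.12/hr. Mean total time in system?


W = 1/(μ−λ) = 1/(71.12 − 20.17) = 1/50.95 = 0.01963 hr

Final: 0.01963 hr


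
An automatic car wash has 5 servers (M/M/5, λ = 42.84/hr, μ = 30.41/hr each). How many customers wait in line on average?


a = λ/μ = 1.4087; ρ = a/5 = 0.2817
P₀ = 0.244172
Lq = P₀·a^c·ρ / (c!·(1−ρ)²) = 0.244172·5.54837·0.2817/(120·0.51588)
= 0.006166

Final: 0.006166


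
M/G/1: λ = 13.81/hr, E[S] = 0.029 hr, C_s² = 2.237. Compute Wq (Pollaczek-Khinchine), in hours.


ρ = λ·E[S] = 13.81·0.029 = 0.4005
E[S²] = E[S]²(1+C_s²) = 0.029²·(1+2.237) = 0.002722
Wq = λ·E[S²]/(2(1−ρ)) = 13.81·0.002722/(2·0.5995) = 0.03135 hr

Final: 0.03135 hr


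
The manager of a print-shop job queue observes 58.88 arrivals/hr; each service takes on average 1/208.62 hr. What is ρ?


ρ = λ/μ = 58.88/208.62 = 0.2822

Final: 0.2822


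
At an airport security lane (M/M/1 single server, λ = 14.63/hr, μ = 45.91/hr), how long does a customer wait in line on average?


ρ = 14.63/45.91 = 0.3187
Wq = ρ/(μ−λ) = 0.3187/(45.91 − 14.63) = 0.3187/31.28 = 0.01019 hr

Final: 0.01019 hr


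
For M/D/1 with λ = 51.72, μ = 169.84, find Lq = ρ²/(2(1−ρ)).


ρ = 51.72/169.84 = 0.3045
M/D/1: Lq = ρ²/(2(1−ρ)) = 0.09273/(2·0.6955) = 0.06667

Final: 0.06667


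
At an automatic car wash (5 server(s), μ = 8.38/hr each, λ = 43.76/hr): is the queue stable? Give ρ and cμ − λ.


Total capacity cμ = 5·8.38 = 41.90/hr
ρ = λ/(cμ) = 43.76/41.90 = 1.0444
Stable ⇔ ρ < 1: NO
Spare capacity = cμ − λ = 41.90 − 43.76 = -1.86/hr

Final: ρ = 1.0444; unstable; margin = -1.86/hr


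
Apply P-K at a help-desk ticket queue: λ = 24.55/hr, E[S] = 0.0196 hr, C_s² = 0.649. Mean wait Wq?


ρ = λ·E[S] = 24.55·0.0196 = 0.4812
E[S²] = E[S]²(1+C_s²) = 0.0196²·(1+0.649) = 0.0006335
Wq = λ·E[S²]/(2(1−ρ)) = 24.55·0.0006335/(2·0.5188) = 0.01499 hr

Final: 0.01499 hr


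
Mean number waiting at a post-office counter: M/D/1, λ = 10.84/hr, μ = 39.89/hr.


ρ = 10.84/39.89 = 0.2717
M/D/1: Lq = ρ²/(2(1−ρ)) = 0.07385/(2·0.7283) = 0.05070

Final: 0.05070


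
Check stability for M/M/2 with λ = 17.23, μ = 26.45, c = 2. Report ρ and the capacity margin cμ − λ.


Total capacity cμ = 2·26.45 = 52.90/hr
ρ = λ/(cμ) = 17.23/52.90 = 0.3257
Stable ⇔ ρ < 1: YES
Spare capacity = cμ − λ = 52.90 − 17.23 = 35.67/hr

Final: ρ = 0.3257; stable; margin = 35.67/hr


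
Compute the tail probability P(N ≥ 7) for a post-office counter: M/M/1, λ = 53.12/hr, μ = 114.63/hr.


ρ = 53.12/114.63 = 0.4634
P(N ≥ n) = ρ^n = 0.4634^7 = 0.004589

Final: 0.004589


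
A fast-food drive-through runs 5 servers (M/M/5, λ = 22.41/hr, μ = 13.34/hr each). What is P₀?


a = λ/μ = 22.41/13.34 = 1.6799; ρ = a/c = 0.3360
Σ_{k=0}^{4} a^k/k! (terms k=0..4) = 1.00000 + 1.67991 + 1.41105 + 0.79015 + 0.33184 = 5.21295
Tail: a^5/(5!(1−ρ)) = 13.37920/(120·0.6640) = 0.16791
P₀ = 1/(5.21295 + 0.16791) = 1/5.38085 = 0.185844

Final: 0.185844


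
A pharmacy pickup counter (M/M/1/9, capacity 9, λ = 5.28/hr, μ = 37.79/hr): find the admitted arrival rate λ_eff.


ρ = 0.1397; P_K = (1−ρ)ρ^9/(1−ρ^10) = 0.00000001746
λ_eff = λ(1 − P_K) = 5.28·(1 − 0.00000001746) = 5.28·1.000000 = 5.2800 /hr

Final: 5.2800 /hr


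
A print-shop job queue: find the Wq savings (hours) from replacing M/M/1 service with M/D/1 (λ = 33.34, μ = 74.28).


ρ = 33.34/74.28 = 0.4488
Wq(M/M/1) = ρ/(μ−λ) = 0.4488/40.94 = 0.01096 hr
Wq(M/D/1) = ρ/(2(μ−λ)) = 0.005482 hr
Savings = 0.01096 − 0.005482 = 0.005482 hr

Final: 0.005482 hr


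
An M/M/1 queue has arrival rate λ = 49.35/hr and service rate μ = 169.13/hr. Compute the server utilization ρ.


ρ = λ/μ = 49.35/169.13 = 0.2918

Final: 0.2918


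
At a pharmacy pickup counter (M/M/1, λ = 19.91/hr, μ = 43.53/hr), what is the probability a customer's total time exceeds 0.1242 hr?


W ~ Exponential(μ−λ) for M/M/1.
μ − λ = 43.53 − 19.91 = 23.6200
P(W > t) = e^{−(μ−λ)t} = e^{−2.9336} = 0.053205

Final: 0.053205


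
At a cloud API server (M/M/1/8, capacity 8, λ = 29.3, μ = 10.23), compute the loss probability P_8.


ρ = λ/μ = 29.3/10.23 = 2.8641
P_K = (1−ρ)ρ^K/(1−ρ^(K+1)) = (-1.8641·4528.307319)/(1 − 12969.638755)
= -8441.331435/-12968.638755 = 0.650903

Final: 0.650903


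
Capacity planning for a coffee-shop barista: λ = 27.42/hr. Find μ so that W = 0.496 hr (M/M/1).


W = 1/(μ−λ) ⇒ μ − λ = 1/W = 1/0.496 = 2.0161
μ = λ + 1/W = 27.42 + 2.0161 = 29.4361 per hr

Final: 29.4361 /hr


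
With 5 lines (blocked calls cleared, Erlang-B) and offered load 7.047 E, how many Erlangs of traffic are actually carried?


B(5,7.047) = 0.427483 (Erlang-B)
Carried load = a(1 − B) = 7.047·(1 − 0.427483) = 7.047·0.572517 = 4.0345 E

Final: 4.0345 Erlangs


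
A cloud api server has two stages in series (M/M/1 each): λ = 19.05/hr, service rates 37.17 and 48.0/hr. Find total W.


Each node sees arrival rate λ = 19.05/hr (tandem ⇒ throughput preserved).
W₁ = 1/(μ₁−λ) = 1/(37.17−19.05) = 0.05519 hr
W₂ = 1/(μ₂−λ) = 1/(48.0−19.05) = 0.03454 hr
W_total = W₁ + W₂ = 0.05519 + 0.03454 = 0.08973 hr

Final: 0.08973 hr


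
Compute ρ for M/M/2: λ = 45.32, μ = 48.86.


ρ = λ/(cμ) = 45.32/(2·48.86) = 45.32/97.72 = 0.4638

Final: 0.4638


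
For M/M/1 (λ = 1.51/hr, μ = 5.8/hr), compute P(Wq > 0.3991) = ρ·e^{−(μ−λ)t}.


ρ = 1.51/5.8 = 0.2603
P(Wq > t) = ρ·e^{−(μ−λ)t} = 0.2603·e^{−1.7121}
= 0.2603·0.180479 = 0.046987

Final: 0.046987


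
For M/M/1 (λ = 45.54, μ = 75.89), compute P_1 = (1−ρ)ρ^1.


ρ = 45.54/75.89 = 0.6001
P_n = (1−ρ)·ρ^n = (1 − 0.6001)·0.6001^1 = 0.3999·0.600079 = 0.239984

Final: 0.239984


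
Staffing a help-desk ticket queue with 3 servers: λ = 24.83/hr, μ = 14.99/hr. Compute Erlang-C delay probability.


a = λ/μ = 1.6564; ρ = a/3 = 0.5521
P₀ = 0.174834 (from M/M/c formula)
C(c,a) = [a^c/(c!(1−ρ))]·P₀ = [4.54491/(6·0.4479)]·0.174834
= 1.69137·0.174834 = 0.295709

Final: 0.295709


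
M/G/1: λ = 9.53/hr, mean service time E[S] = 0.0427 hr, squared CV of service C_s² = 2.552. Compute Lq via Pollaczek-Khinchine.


ρ = λ·E[S] = 9.53·0.0427 = 0.4069
Lq = ρ²(1+C_s²)/(2(1−ρ)) = 0.1656·(1+2.552)/(2·0.5931)
= 0.1656·3.5520/1.1861 = 0.49588

Final: 0.49588


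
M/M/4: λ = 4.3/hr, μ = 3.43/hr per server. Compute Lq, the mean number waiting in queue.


a = λ/μ = 1.2536; ρ = a/4 = 0.3134
P₀ = 0.284274
Lq = P₀·a^c·ρ / (c!·(1−ρ)²) = 0.284274·2.47000·0.3134/(24·0.47140)
= 0.01945

Final: 0.01945


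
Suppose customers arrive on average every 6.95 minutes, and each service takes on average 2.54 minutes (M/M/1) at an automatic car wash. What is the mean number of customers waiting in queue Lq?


λ = 60/6.95 = 8.6331 /hr
μ = 60/2.54 = 23.6220 /hr
ρ = λ/μ = 8.6331/23.6220 = 0.3655
Lq = ρ²/(1−ρ) = 0.1336/0.6345 = 0.2105

Final: 0.2105


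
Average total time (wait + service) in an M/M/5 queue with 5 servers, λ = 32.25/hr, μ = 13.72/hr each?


a = 2.3506; ρ = 0.4701; P₀ = 0.093647
Lq = P₀·a^c·ρ/(c!(1−ρ)²) = 0.09376
Wq = Lq/λ = 0.09376/32.25 = 0.002907 hr
W = Wq + 1/μ = 0.002907 + 0.07289 = 0.07579 hr

Final: 0.07579 hr


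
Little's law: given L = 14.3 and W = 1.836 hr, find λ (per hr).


λ = L/W = 14.3/1.836 = 7.7887 /hr

Final: 7.7887 /hr


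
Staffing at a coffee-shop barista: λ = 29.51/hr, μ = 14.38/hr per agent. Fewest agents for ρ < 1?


Stability requires cμ > λ ⇔ c > λ/μ.
λ/μ = 29.51/14.38 = 2.0522
Minimum integer c = ⌊2.0522⌋ + 1 = 3
Check: 3·14.38 = 43.14 > 29.51, while 2·14.38 = 28.76 ≤ 29.51

Final: 3 servers


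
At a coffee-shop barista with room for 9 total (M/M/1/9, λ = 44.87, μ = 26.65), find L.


ρ = 44.87/26.65 = 1.6837
L = ρ[1 − (K+1)ρ^K + Kρ^(K+1)] / [(1−ρ)(1−ρ^(K+1))]
Numerator: 1.6837·(1 − 10·108.725072 + 9·183.057936) = 944.998738
Denominator: (-0.6837)·(-182.057936) = 124.468878
L = 944.998738/124.468878 = 7.5922

Final: 7.5922


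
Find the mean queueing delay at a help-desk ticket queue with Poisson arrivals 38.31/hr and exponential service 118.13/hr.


ρ = 38.31/118.13 = 0.3243
Wq = ρ/(μ−λ) = 0.3243/(118.13 − 38.31) = 0.3243/79.82 = 0.004063 hr

Final: 0.004063 hr


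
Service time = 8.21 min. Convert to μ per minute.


μ = 1/(service time) in consistent units.
1 minute = 1 min, so μ = 1/8.21 = 0.1218 per minute

Final: 0.1218 /min


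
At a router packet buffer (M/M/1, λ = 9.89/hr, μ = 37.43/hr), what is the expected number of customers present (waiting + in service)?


ρ = λ/μ = 9.89/37.43 = 0.2642
L = ρ/(1−ρ) = 0.2642/(1 − 0.2642) = 0.2642/0.7358 = 0.3591

Final: 0.3591


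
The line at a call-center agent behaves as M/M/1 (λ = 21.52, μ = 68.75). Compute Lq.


ρ = 21.52/68.75 = 0.3130
Lq = ρ²/(1−ρ) = 0.09798/0.6870 = 0.1426

Final: 0.1426


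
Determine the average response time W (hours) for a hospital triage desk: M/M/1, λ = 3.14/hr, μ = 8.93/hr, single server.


W = 1/(μ−λ) = 1/(8.93 − 3.14) = 1/5.79 = 0.1727 hr

Final: 0.1727 hr


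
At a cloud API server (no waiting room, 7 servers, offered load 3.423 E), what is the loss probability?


B(c,a) = (a^c/c!) / Σ_{k=0}^{c} a^k/k!
a^7/7! = 1.092491
Σ terms (k=0..7): 1.00000 + 3.42300 + 5.85846 + 6.68451 + 5.72027 + 3.91610 + 2.23413 + 1.09249 = 29.928959
B = 1.092491/29.928959 = 0.036503

Final: 0.036503


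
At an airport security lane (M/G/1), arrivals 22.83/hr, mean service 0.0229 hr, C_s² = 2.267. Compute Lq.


ρ = λ·E[S] = 22.83·0.0229 = 0.5228
Lq = ρ²(1+C_s²)/(2(1−ρ)) = 0.2733·(1+2.267)/(2·0.4772)
= 0.2733·3.2670/0.9544 = 0.93564

Final: 0.93564


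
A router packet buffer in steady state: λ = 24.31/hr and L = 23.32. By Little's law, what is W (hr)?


W = L/λ = 23.32/24.31 = 0.9593 hr

Final: 0.9593 hr


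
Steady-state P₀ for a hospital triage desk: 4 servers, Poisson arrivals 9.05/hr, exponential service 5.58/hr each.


a = λ/μ = 9.05/5.58 = 1.6219; ρ = a/c = 0.4055
Σ_{k=0}^{3} a^k/k! (terms k=0..3) = 1.00000 + 1.62186 + 1.31522 + 0.71104 = 4.64812
Tail: a^4/(4!(1−ρ)) = 6.91923/(24·0.5945) = 0.48492
P₀ = 1/(4.64812 + 0.48492) = 1/5.13304 = 0.194816

Final: 0.194816
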